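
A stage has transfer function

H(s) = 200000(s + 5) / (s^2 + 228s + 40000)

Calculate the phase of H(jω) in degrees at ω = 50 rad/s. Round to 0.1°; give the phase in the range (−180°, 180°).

At s = jω = j50:
zero (s+5): 5 + j50 → |·| = √(5²+50²) = √2525 ≈ 50.249, ∠ = arctan(50/5) ≈ 84.29°
quadratic: (j50)² + 228·j50 + 40000 = 37500 + j11400 → |·| ≈ 39195, ∠ ≈ 16.91°
∠H = 84.29° − 16.91° = 67.38°

67.4°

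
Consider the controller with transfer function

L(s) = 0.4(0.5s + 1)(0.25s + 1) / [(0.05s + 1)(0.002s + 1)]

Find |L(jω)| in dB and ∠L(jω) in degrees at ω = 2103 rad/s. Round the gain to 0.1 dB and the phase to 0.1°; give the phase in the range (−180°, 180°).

53.7 dB, 13.8°

At ω = 2103 rad/s:
zero (1 + j2103·0.5) = 1 + j1051.5 → |·| ≈ 1051.5, ∠ ≈ 89.95°
zero (1 + j2103·0.25) = 1 + j525.75 → |·| ≈ 525.75, ∠ ≈ 89.89°
pole (1 + j2103·0.05) = 1 + j105.15 → |·| ≈ 105.15, ∠ ≈ 89.46°
pole (1 + j2103·0.002) = 1 + j4.206 → |·| ≈ 4.3232, ∠ ≈ 76.63°
|L| = 0.4 · 1051.5 · 525.75 / (105.15 · 4.3232) ≈ 486.45
Gain = 20 log₁₀(486.45) ≈ 53.74 dB
∠L = (89.95° + 89.89°) − (89.46° + 76.63°) = 13.75°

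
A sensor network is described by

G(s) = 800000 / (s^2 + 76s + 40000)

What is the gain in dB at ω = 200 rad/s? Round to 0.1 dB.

At s = jω = j200:
quadratic: (j200)² + 76·j200 + 40000 = 0 + j15200 → |·| ≈ 15200, ∠ ≈ 90.00°
|G| = 800000 / 15200 ≈ 52.632
Gain = 20 log₁₀(52.632) ≈ 34.42 dB

34.4 dB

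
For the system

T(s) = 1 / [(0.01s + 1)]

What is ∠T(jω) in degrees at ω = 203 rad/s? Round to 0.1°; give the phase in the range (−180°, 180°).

At ω = 203 rad/s:
pole (1 + j203·0.01) = 1 + j2.03 → |·| ≈ 2.2629, ∠ ≈ 63.77°
∠T = (0°) − (63.77°) = -63.77°

-63.8°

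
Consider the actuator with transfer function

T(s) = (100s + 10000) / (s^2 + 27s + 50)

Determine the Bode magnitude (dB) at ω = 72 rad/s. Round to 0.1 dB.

Substitute s = j72:
Numerator: 100(j72) + 10000 = 10000 + j7200
Denominator: (j72)^2 + 27(j72) + 50 = -5134 + j1944
|N| = √(10000² + 7200²) ≈ 12322, ∠N ≈ 35.75°
|D| = √(5134² + 1944²) ≈ 5489.7, ∠D ≈ 159.26°
|T| = 12322 / 5489.7 ≈ 2.2446
Gain = 20 log₁₀(2.2446) ≈ 7.02 dB

7.0 dB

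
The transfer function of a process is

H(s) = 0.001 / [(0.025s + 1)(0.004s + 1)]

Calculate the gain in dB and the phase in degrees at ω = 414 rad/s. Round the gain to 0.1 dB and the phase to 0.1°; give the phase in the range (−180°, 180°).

At ω = 414 rad/s:
pole (1 + j414·0.025) = 1 + j10.35 → |·| ≈ 10.398, ∠ ≈ 84.48°
pole (1 + j414·0.004) = 1 + j1.656 → |·| ≈ 1.9345, ∠ ≈ 58.87°
|H| = 0.001 · 1 / (10.398 · 1.9345) ≈ 4.9714e-05
Gain = 20 log₁₀(4.9714e-05) ≈ -86.07 dB
∠H = (0°) − (84.48° + 58.87°) = -143.35°

-86.1 dB, -143.4°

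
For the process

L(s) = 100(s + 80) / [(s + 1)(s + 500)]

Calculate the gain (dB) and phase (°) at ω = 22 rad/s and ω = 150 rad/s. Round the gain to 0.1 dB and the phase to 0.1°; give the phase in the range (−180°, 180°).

ω = 22: -2.5 dB, -74.5°; ω = 150: -13.3 dB, -44.4°

At s = jω = j22:
zero (s+80): 80 + j22 → |·| = √(80²+22²) = √6884 ≈ 82.97, ∠ = arctan(22/80) ≈ 15.38°
pole (s+1): 1 + j22 → |·| = √(1²+22²) = √485 ≈ 22.023, ∠ = arctan(22/1) ≈ 87.40°
pole (s+500): 500 + j22 → |·| = √(500²+22²) = √250484 ≈ 500.48, ∠ = arctan(22/500) ≈ 2.52°
|L| = 100 · 82.97 / 11022 ≈ 0.75277
Gain = 20 log₁₀(0.75277) ≈ -2.47 dB
∠L = 15.38° − 89.92° = -74.54°

At s = jω = j150:
zero (s+80): 80 + j150 → |·| = √(80²+150²) = √28900 ≈ 170, ∠ = arctan(150/80) ≈ 61.93°
pole (s+1): 1 + j150 → |·| = √(1²+150²) = √22501 ≈ 150, ∠ = arctan(150/1) ≈ 89.62°
pole (s+500): 500 + j150 → |·| = √(500²+150²) = √272500 ≈ 522.02, ∠ = arctan(150/500) ≈ 16.70°
|L| = 100 · 170 / 78303 ≈ 0.21711
Gain = 20 log₁₀(0.21711) ≈ -13.27 dB
∠L = 61.93° − 106.32° = -44.39°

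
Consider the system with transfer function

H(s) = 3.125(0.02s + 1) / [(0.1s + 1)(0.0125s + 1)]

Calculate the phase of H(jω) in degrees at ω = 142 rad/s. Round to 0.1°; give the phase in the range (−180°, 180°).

At ω = 142 rad/s:
zero (1 + j142·0.02) = 1 + j2.84 → |·| ≈ 3.0109, ∠ ≈ 70.60°
pole (1 + j142·0.1) = 1 + j14.2 → |·| ≈ 14.235, ∠ ≈ 85.97°
pole (1 + j142·0.0125) = 1 + j1.775 → |·| ≈ 2.0373, ∠ ≈ 60.60°
∠H = (70.60°) − (85.97° + 60.60°) = -75.97°

-76.0°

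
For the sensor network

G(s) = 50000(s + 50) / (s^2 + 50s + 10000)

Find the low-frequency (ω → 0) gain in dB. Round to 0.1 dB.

G(0) = 50000·50 / 10000 = 250
20 log₁₀(250) ≈ 47.96 dB

48.0 dB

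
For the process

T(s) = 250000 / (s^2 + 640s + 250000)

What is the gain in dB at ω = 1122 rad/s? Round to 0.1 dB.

At s = jω = j1122:
quadratic: (j1122)² + 640·j1122 + 250000 = -1008884 + j718080 → |·| ≈ 1.2383e+06, ∠ ≈ 144.56°
|T| = 250000 / 1.2383e+06 ≈ 0.20189
Gain = 20 log₁₀(0.20189) ≈ -13.90 dB

-13.9 dB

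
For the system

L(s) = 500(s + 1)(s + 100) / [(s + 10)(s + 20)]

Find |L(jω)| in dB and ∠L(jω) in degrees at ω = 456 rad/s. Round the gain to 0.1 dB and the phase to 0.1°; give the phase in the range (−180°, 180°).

At s = jω = j456:
zero (s+1): 1 + j456 → |·| = √(1²+456²) = √207937 ≈ 456, ∠ = arctan(456/1) ≈ 89.87°
zero (s+100): 100 + j456 → |·| = √(100²+456²) = √217936 ≈ 466.84, ∠ = arctan(456/100) ≈ 77.63°
pole (s+10): 10 + j456 → |·| = √(10²+456²) = √208036 ≈ 456.11, ∠ = arctan(456/10) ≈ 88.74°
pole (s+20): 20 + j456 → |·| = √(20²+456²) = √208336 ≈ 456.44, ∠ = arctan(456/20) ≈ 87.49°
|L| = 500 · 2.1288e+05 / 2.0819e+05 ≈ 511.26
Gain = 20 log₁₀(511.26) ≈ 54.17 dB
∠L = 167.50° − 176.23° = -8.73°

54.2 dB, -8.7°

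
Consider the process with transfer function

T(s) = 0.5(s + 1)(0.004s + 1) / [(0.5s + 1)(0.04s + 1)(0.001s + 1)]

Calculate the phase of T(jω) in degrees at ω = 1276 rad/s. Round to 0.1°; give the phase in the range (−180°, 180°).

At ω = 1276 rad/s:
zero (1 + j1276·1) = 1 + j1276 → |·| ≈ 1276, ∠ ≈ 89.96°
zero (1 + j1276·0.004) = 1 + j5.104 → |·| ≈ 5.201, ∠ ≈ 78.91°
pole (1 + j1276·0.5) = 1 + j638 → |·| ≈ 638, ∠ ≈ 89.91°
pole (1 + j1276·0.04) = 1 + j51.04 → |·| ≈ 51.05, ∠ ≈ 88.88°
pole (1 + j1276·0.001) = 1 + j1.276 → |·| ≈ 1.6212, ∠ ≈ 51.91°
∠T = (89.96° + 78.91°) − (89.91° + 88.88° + 51.91°) = -61.83°

-61.8°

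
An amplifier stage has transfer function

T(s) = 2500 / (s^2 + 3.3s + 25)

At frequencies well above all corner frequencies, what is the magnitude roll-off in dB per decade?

-40 dB/decade

Each pole contributes −20 dB/decade at high frequency; each zero contributes +20 dB/decade.
Net: 0 zero(s) − 2 pole(s) → -40 dB/decade.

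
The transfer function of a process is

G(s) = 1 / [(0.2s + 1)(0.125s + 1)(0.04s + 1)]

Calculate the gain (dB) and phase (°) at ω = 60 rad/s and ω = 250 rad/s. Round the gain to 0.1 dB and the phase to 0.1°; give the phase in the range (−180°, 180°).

ω = 60: -47.5 dB, 125.0°; ω = 250: -83.9 dB, 98.7°

At ω = 60 rad/s:
pole (1 + j60·0.2) = 1 + j12 → |·| ≈ 12.042, ∠ ≈ 85.24°
pole (1 + j60·0.125) = 1 + j7.5 → |·| ≈ 7.5664, ∠ ≈ 82.41°
pole (1 + j60·0.04) = 1 + j2.4 → |·| ≈ 2.6, ∠ ≈ 67.38°
|G| = 1 · 1 / (12.042 · 7.5664 · 2.6) ≈ 0.0042212
Gain = 20 log₁₀(0.0042212) ≈ -47.49 dB
∠G = (0°) − (85.24° + 82.41° + 67.38°) = -235.03° ≡ 124.97° (principal value)

At ω = 250 rad/s:
pole (1 + j250·0.2) = 1 + j50 → |·| ≈ 50.01, ∠ ≈ 88.85°
pole (1 + j250·0.125) = 1 + j31.25 → |·| ≈ 31.266, ∠ ≈ 88.17°
pole (1 + j250·0.04) = 1 + j10 → |·| ≈ 10.05, ∠ ≈ 84.29°
|G| = 1 · 1 / (50.01 · 31.266 · 10.05) ≈ 6.3636e-05
Gain = 20 log₁₀(6.3636e-05) ≈ -83.93 dB
∠G = (0°) − (88.85° + 88.17° + 84.29°) = -261.31° ≡ 98.69° (principal value)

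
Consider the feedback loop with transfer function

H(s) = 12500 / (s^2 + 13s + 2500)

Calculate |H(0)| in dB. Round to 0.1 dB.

H(0) = 12500 / 2500 = 5
20 log₁₀(5) ≈ 13.98 dB

14.0 dB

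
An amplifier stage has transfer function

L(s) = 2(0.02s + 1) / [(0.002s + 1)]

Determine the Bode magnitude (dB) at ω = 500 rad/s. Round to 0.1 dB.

At ω = 500 rad/s:
zero (1 + j500·0.02) = 1 + j10 → |·| ≈ 10.05, ∠ ≈ 84.29°
pole (1 + j500·0.002) = 1 + j1 → |·| ≈ 1.4142, ∠ ≈ 45.00°
|L| = 2 · 10.05 / (1.4142) ≈ 14.213
Gain = 20 log₁₀(14.213) ≈ 23.05 dB

23.1 dB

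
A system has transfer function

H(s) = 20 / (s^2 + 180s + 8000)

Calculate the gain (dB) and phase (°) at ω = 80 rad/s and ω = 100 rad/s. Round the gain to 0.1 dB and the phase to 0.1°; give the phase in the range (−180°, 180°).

Substitute s = j80:
Numerator: 20 = 20 + j0
Denominator: (j80)^2 + 180(j80) + 8000 = 1600 + j14400
|N| = √(20² + 0²) ≈ 20, ∠N ≈ 0.00°
|D| = √(1600² + 14400²) ≈ 14489, ∠D ≈ 83.66°
|H| = 20 / 14489 ≈ 0.0013804
Gain = 20 log₁₀(0.0013804) ≈ -57.20 dB
∠H = 0.00° − 83.66° = -83.66°

Substitute s = j100:
Numerator: 20 = 20 + j0
Denominator: (j100)^2 + 180(j100) + 8000 = -2000 + j18000
|N| = √(20² + 0²) ≈ 20, ∠N ≈ 0.00°
|D| = √(2000² + 18000²) ≈ 18111, ∠D ≈ 96.34°
|H| = 20 / 18111 ≈ 0.0011043
Gain = 20 log₁₀(0.0011043) ≈ -59.14 dB
∠H = 0.00° − 96.34° = -96.34°

ω = 80: -57.2 dB, -83.7°; ω = 100: -59.1 dB, -96.3°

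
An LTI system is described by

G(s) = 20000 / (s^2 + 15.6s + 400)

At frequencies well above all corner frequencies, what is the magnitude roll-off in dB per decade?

Each pole contributes −20 dB/decade at high frequency; each zero contributes +20 dB/decade.
Net: 0 zero(s) − 2 pole(s) → -40 dB/decade.

-40 dB/decade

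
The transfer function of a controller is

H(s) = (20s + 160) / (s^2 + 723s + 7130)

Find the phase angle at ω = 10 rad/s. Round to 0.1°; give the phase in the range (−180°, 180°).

5.5°

Substitute s = j10:
Numerator: 20(j10) + 160 = 160 + j200
Denominator: (j10)^2 + 723(j10) + 7130 = 7030 + j7230
|N| = √(160² + 200²) ≈ 256.12, ∠N ≈ 51.34°
|D| = √(7030² + 7230²) ≈ 10084, ∠D ≈ 45.80°
∠H = 51.34° − 45.80° = 5.54°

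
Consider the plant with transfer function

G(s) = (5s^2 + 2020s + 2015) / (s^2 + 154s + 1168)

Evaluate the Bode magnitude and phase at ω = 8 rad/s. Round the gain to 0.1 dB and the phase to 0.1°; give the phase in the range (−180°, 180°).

Substitute s = j8:
Numerator: 5(j8)^2 + 2020(j8) + 2015 = 1695 + j16160
Denominator: (j8)^2 + 154(j8) + 1168 = 1104 + j1232
|N| = √(1695² + 16160²) ≈ 16249, ∠N ≈ 84.01°
|D| = √(1104² + 1232²) ≈ 1654.3, ∠D ≈ 48.14°
|G| = 16249 / 1654.3 ≈ 9.8223
Gain = 20 log₁₀(9.8223) ≈ 19.84 dB
∠G = 84.01° − 48.14° = 35.87°

19.8 dB, 35.9°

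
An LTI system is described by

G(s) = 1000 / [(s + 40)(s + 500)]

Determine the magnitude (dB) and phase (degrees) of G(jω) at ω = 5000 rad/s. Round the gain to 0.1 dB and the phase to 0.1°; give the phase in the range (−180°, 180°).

-88.0 dB, -173.8°

At s = jω = j5000:
pole (s+40): 40 + j5000 → |·| = √(40²+5000²) = √25001600 ≈ 5000.2, ∠ = arctan(5000/40) ≈ 89.54°
pole (s+500): 500 + j5000 → |·| = √(500²+5000²) = √25250000 ≈ 5024.9, ∠ = arctan(5000/500) ≈ 84.29°
|G| = 1000 / 2.5126e+07 ≈ 3.9799e-05
Gain = 20 log₁₀(3.9799e-05) ≈ -88.00 dB
∠G = 0.00° − 173.83° = -173.83°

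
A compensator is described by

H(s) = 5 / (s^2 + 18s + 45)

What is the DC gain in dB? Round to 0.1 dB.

H(0) = 5 / 45 ≈ 0.11111
20 log₁₀(0.11111) ≈ -19.08 dB

-19.1 dB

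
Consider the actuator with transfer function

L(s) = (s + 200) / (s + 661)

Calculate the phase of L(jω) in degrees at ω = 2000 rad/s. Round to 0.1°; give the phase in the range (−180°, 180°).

12.6°

At s = jω = j2000:
zero (s+200): 200 + j2000 → |·| = √(200²+2000²) = √4040000 ≈ 2010, ∠ = arctan(2000/200) ≈ 84.29°
pole (s+661): 661 + j2000 → |·| = √(661²+2000²) = √4436921 ≈ 2106.4, ∠ = arctan(2000/661) ≈ 71.71°
∠L = 84.29° − 71.71° = 12.58°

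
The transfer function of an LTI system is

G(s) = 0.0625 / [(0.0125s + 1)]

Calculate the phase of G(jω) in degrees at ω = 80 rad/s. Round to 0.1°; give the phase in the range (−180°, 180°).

At ω = 80 rad/s:
pole (1 + j80·0.0125) = 1 + j1 → |·| ≈ 1.4142, ∠ ≈ 45.00°
∠G = (0°) − (45.00°) = -45.00°

-45.0°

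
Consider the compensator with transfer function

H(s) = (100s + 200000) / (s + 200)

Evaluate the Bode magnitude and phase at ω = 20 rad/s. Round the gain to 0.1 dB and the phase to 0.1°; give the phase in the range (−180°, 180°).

60.0 dB, -5.1°

Substitute s = j20:
Numerator: 100(j20) + 200000 = 200000 + j2000
Denominator: (j20) + 200 = 200 + j20
|N| = √(200000² + 2000²) ≈ 2.0001e+05, ∠N ≈ 0.57°
|D| = √(200² + 20²) ≈ 201, ∠D ≈ 5.71°
|H| = 2.0001e+05 / 201 ≈ 995.07
Gain = 20 log₁₀(995.07) ≈ 59.96 dB
∠H = 0.57° − 5.71° = -5.14°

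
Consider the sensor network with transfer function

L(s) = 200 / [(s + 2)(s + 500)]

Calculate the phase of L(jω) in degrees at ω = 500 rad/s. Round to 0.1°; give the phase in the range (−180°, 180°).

-134.8°

At s = jω = j500:
pole (s+2): 2 + j500 → |·| = √(2²+500²) = √250004 ≈ 500, ∠ = arctan(500/2) ≈ 89.77°
pole (s+500): 500 + j500 → |·| = √(500²+500²) = √500000 ≈ 707.11, ∠ = arctan(500/500) ≈ 45.00°
∠L = 0.00° − 134.77° = -134.77°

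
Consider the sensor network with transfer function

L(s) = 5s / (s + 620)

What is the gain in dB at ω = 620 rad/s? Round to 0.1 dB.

11.0 dB

At s = jω = j620:
zero at origin: s = j620 → |·| = 620, ∠ = 90.00°
pole (s+620): 620 + j620 → |·| = √(620²+620²) = √768800 ≈ 876.81, ∠ = arctan(620/620) ≈ 45.00°
|L| = 5 · 620 / 876.81 ≈ 3.5355
Gain = 20 log₁₀(3.5355) ≈ 10.97 dB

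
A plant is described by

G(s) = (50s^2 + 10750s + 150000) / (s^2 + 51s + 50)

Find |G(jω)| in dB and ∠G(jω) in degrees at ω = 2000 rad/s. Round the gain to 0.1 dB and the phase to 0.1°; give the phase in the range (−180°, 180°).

34.0 dB, -4.7°

Substitute s = j2000:
Numerator: 50(j2000)^2 + 10750(j2000) + 150000 = -199850000 + j21500000
Denominator: (j2000)^2 + 51(j2000) + 50 = -3999950 + j102000
|N| = √(199850000² + 21500000²) ≈ 2.01e+08, ∠N ≈ 173.86°
|D| = √(3999950² + 102000²) ≈ 4.0013e+06, ∠D ≈ 178.54°
|G| = 2.01e+08 / 4.0013e+06 ≈ 50.234
Gain = 20 log₁₀(50.234) ≈ 34.02 dB
∠G = 173.86° − 178.54° = -4.68°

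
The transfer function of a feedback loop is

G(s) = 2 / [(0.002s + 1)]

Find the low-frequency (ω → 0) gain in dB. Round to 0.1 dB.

G(0) = 2 · 1 / 1 = 2
20 log₁₀(2) ≈ 6.02 dB

6.0 dB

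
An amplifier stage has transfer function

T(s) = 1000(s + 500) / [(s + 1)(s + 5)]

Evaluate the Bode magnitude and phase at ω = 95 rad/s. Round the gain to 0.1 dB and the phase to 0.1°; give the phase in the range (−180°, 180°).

At s = jω = j95:
zero (s+500): 500 + j95 → |·| = √(500²+95²) = √259025 ≈ 508.94, ∠ = arctan(95/500) ≈ 10.76°
pole (s+1): 1 + j95 → |·| = √(1²+95²) = √9026 ≈ 95.005, ∠ = arctan(95/1) ≈ 89.40°
pole (s+5): 5 + j95 → |·| = √(5²+95²) = √9050 ≈ 95.131, ∠ = arctan(95/5) ≈ 86.99°
|T| = 1000 · 508.94 / 9037.9 ≈ 56.312
Gain = 20 log₁₀(56.312) ≈ 35.01 dB
∠T = 10.76° − 176.39° = -165.63°

35.0 dB, -165.6°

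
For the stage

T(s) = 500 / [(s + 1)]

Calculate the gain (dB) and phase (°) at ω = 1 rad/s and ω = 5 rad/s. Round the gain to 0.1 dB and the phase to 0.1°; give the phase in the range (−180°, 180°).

At ω = 1 rad/s:
pole (1 + j1·1) = 1 + j1 → |·| ≈ 1.4142, ∠ ≈ 45.00°
|T| = 500 · 1 / (1.4142) ≈ 353.56
Gain = 20 log₁₀(353.56) ≈ 50.97 dB
∠T = (0°) − (45.00°) = -45.00°

At ω = 5 rad/s:
pole (1 + j5·1) = 1 + j5 → |·| ≈ 5.099, ∠ ≈ 78.69°
|T| = 500 · 1 / (5.099) ≈ 98.058
Gain = 20 log₁₀(98.058) ≈ 39.83 dB
∠T = (0°) − (78.69°) = -78.69°

ω = 1: 51.0 dB, -45.0°; ω = 5: 39.8 dB, -78.7°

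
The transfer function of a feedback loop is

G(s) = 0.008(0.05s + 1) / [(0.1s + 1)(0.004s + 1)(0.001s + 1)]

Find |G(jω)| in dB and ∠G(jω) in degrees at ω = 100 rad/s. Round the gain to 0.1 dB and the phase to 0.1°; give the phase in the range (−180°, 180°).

-48.5 dB, -33.1°

At ω = 100 rad/s:
zero (1 + j100·0.05) = 1 + j5 → |·| ≈ 5.099, ∠ ≈ 78.69°
pole (1 + j100·0.1) = 1 + j10 → |·| ≈ 10.05, ∠ ≈ 84.29°
pole (1 + j100·0.004) = 1 + j0.4 → |·| ≈ 1.077, ∠ ≈ 21.80°
pole (1 + j100·0.001) = 1 + j0.1 → |·| ≈ 1.005, ∠ ≈ 5.71°
|G| = 0.008 · 5.099 / (10.05 · 1.077 · 1.005) ≈ 0.00375
Gain = 20 log₁₀(0.00375) ≈ -48.52 dB
∠G = (78.69°) − (84.29° + 21.80° + 5.71°) = -33.11°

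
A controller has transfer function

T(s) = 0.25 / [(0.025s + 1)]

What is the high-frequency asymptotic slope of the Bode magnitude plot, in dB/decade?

-20 dB/decade

Each pole contributes −20 dB/decade at high frequency; each zero contributes +20 dB/decade.
Net: 0 zero(s) − 1 pole(s) → -20 dB/decade.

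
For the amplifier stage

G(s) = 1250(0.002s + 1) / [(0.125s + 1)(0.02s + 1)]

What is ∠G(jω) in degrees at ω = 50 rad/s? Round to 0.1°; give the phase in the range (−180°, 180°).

-120.2°

At ω = 50 rad/s:
zero (1 + j50·0.002) = 1 + j0.1 → |·| ≈ 1.005, ∠ ≈ 5.71°
pole (1 + j50·0.125) = 1 + j6.25 → |·| ≈ 6.3295, ∠ ≈ 80.91°
pole (1 + j50·0.02) = 1 + j1 → |·| ≈ 1.4142, ∠ ≈ 45.00°
∠G = (5.71°) − (80.91° + 45.00°) = -120.20°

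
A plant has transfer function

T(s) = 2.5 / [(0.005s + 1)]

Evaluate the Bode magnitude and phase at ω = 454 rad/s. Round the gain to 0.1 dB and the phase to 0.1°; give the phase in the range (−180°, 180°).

At ω = 454 rad/s:
pole (1 + j454·0.005) = 1 + j2.27 → |·| ≈ 2.4805, ∠ ≈ 66.23°
|T| = 2.5 · 1 / (2.4805) ≈ 1.0079
Gain = 20 log₁₀(1.0079) ≈ 0.07 dB
∠T = (0°) − (66.23°) = -66.23°

0.1 dB, -66.2°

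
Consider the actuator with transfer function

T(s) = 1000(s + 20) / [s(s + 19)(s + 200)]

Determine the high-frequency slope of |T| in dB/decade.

Each pole contributes −20 dB/decade at high frequency; each zero contributes +20 dB/decade.
Net: 1 zero(s) − 3 pole(s) → -40 dB/decade.

-40 dB/decade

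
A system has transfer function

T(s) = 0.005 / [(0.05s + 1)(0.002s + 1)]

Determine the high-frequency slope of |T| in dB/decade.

-40 dB/decade

Each pole contributes −20 dB/decade at high frequency; each zero contributes +20 dB/decade.
Net: 0 zero(s) − 2 pole(s) → -40 dB/decade.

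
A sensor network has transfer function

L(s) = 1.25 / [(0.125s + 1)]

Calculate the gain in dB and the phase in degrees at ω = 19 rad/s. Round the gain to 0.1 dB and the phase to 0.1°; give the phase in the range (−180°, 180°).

-6.3 dB, -67.2°

At ω = 19 rad/s:
pole (1 + j19·0.125) = 1 + j2.375 → |·| ≈ 2.5769, ∠ ≈ 67.17°
|L| = 1.25 · 1 / (2.5769) ≈ 0.48508
Gain = 20 log₁₀(0.48508) ≈ -6.28 dB
∠L = (0°) − (67.17°) = -67.17°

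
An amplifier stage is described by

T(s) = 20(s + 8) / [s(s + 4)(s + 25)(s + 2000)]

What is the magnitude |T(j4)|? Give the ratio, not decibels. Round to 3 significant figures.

At s = jω = j4:
zero (s+8): 8 + j4 → |·| = √(8²+4²) = √80 ≈ 8.9443, ∠ = arctan(4/8) ≈ 26.57°
pole (s+4): 4 + j4 → |·| = √(4²+4²) = √32 ≈ 5.6569, ∠ = arctan(4/4) ≈ 45.00°
pole (s+25): 25 + j4 → |·| = √(25²+4²) = √641 ≈ 25.318, ∠ = arctan(4/25) ≈ 9.09°
pole (s+2000): 2000 + j4 → |·| = √(2000²+4²) = √4000016 ≈ 2000, ∠ = arctan(4/2000) ≈ 0.11°
pole at origin: |s| = 4, ∠ = 90.00° (in denominator)
|T| = 20 · 8.9443 / 1.1458e+06 ≈ 0.00015612

0.000156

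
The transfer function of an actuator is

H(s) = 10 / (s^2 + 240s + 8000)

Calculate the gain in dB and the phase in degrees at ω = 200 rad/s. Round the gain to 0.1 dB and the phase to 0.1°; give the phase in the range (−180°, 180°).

-75.2 dB, -123.7°

Substitute s = j200:
Numerator: 10 = 10 + j0
Denominator: (j200)^2 + 240(j200) + 8000 = -32000 + j48000
|N| = √(10² + 0²) ≈ 10, ∠N ≈ 0.00°
|D| = √(32000² + 48000²) ≈ 57689, ∠D ≈ 123.69°
|H| = 10 / 57689 ≈ 0.00017334
Gain = 20 log₁₀(0.00017334) ≈ -75.22 dB
∠H = 0.00° − 123.69° = -123.69°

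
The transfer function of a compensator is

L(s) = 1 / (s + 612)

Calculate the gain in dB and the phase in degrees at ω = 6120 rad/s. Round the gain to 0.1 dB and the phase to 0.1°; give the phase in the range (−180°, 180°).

At s = jω = j6120:
pole (s+612): 612 + j6120 → |·| = √(612²+6120²) = √37828944 ≈ 6150.5, ∠ = arctan(6120/612) ≈ 84.29°
|L| = 1 / 6150.5 ≈ 0.00016259
Gain = 20 log₁₀(0.00016259) ≈ -75.78 dB
∠L = 0.00° − 84.29° = -84.29°

-75.8 dB, -84.3°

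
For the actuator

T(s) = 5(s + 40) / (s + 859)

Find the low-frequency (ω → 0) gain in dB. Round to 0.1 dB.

T(0) = 5·40 / (859) ≈ 0.23283
20 log₁₀(0.23283) ≈ -12.66 dB

-12.7 dB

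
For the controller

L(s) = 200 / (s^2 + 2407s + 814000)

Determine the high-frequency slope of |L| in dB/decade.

-40 dB/decade

Each pole contributes −20 dB/decade at high frequency; each zero contributes +20 dB/decade.
Net: 0 zero(s) − 2 pole(s) → -40 dB/decade.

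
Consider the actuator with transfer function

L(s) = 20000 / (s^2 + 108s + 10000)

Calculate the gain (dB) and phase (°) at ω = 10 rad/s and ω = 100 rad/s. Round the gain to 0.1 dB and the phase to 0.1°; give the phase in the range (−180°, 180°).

At s = jω = j10:
quadratic: (j10)² + 108·j10 + 10000 = 9900 + j1080 → |·| ≈ 9958.7, ∠ ≈ 6.23°
|L| = 20000 / 9958.7 ≈ 2.0083
Gain = 20 log₁₀(2.0083) ≈ 6.06 dB
∠L = 0.00° − 6.23° = -6.23°

At s = jω = j100:
quadratic: (j100)² + 108·j100 + 10000 = 0 + j10800 → |·| ≈ 10800, ∠ ≈ 90.00°
|L| = 20000 / 10800 ≈ 1.8519
Gain = 20 log₁₀(1.8519) ≈ 5.35 dB
∠L = 0.00° − 90.00° = -90.00°

ω = 10: 6.1 dB, -6.2°; ω = 100: 5.4 dB, -90.0°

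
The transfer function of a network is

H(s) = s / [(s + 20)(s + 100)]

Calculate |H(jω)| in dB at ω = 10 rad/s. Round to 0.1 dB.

-47.0 dB

At s = jω = j10:
zero at origin: s = j10 → |·| = 10, ∠ = 90.00°
pole (s+20): 20 + j10 → |·| = √(20²+10²) = √500 ≈ 22.361, ∠ = arctan(10/20) ≈ 26.57°
pole (s+100): 100 + j10 → |·| = √(100²+10²) = √10100 ≈ 100.5, ∠ = arctan(10/100) ≈ 5.71°
|H| = 1 · 10 / 2247.3 ≈ 0.0044498
Gain = 20 log₁₀(0.0044498) ≈ -47.03 dB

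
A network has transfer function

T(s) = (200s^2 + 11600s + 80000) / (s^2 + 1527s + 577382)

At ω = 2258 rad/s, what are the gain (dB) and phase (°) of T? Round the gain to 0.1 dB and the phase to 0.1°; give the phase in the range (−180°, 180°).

Substitute s = j2258:
Numerator: 200(j2258)^2 + 11600(j2258) + 80000 = -1019632800 + j26192800
Denominator: (j2258)^2 + 1527(j2258) + 577382 = -4521182 + j3447966
|N| = √(1019632800² + 26192800²) ≈ 1.02e+09, ∠N ≈ 178.53°
|D| = √(4521182² + 3447966²) ≈ 5.6859e+06, ∠D ≈ 142.67°
|T| = 1.02e+09 / 5.6859e+06 ≈ 179.39
Gain = 20 log₁₀(179.39) ≈ 45.08 dB
∠T = 178.53° − 142.67° = 35.86°

45.1 dB, 35.9°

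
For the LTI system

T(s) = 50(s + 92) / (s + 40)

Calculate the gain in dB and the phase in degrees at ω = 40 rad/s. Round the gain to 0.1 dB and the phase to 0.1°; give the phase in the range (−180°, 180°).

39.0 dB, -21.5°

At s = jω = j40:
zero (s+92): 92 + j40 → |·| = √(92²+40²) = √10064 ≈ 100.32, ∠ = arctan(40/92) ≈ 23.50°
pole (s+40): 40 + j40 → |·| = √(40²+40²) = √3200 ≈ 56.569, ∠ = arctan(40/40) ≈ 45.00°
|T| = 50 · 100.32 / 56.569 ≈ 88.67
Gain = 20 log₁₀(88.67) ≈ 38.96 dB
∠T = 23.50° − 45.00° = -21.50°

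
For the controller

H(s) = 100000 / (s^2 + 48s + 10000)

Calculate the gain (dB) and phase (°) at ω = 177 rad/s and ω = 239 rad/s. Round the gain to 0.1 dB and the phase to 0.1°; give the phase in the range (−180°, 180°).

At s = jω = j177:
quadratic: (j177)² + 48·j177 + 10000 = -21329 + j8496 → |·| ≈ 22959, ∠ ≈ 158.28°
|H| = 100000 / 22959 ≈ 4.3556
Gain = 20 log₁₀(4.3556) ≈ 12.78 dB
∠H = 0.00° − 158.28° = -158.28°

At s = jω = j239:
quadratic: (j239)² + 48·j239 + 10000 = -47121 + j11472 → |·| ≈ 48497, ∠ ≈ 166.32°
|H| = 100000 / 48497 ≈ 2.062
Gain = 20 log₁₀(2.062) ≈ 6.29 dB
∠H = 0.00° − 166.32° = -166.32°

ω = 177: 12.8 dB, -158.3°; ω = 239: 6.3 dB, -166.3°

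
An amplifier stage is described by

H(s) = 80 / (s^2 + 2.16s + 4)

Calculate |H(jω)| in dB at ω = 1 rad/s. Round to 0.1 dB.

At s = jω = j1:
quadratic: (j1)² + 2.16·j1 + 4 = 3 + j2.16 → |·| ≈ 3.6967, ∠ ≈ 35.75°
|H| = 80 / 3.6967 ≈ 21.641
Gain = 20 log₁₀(21.641) ≈ 26.71 dB

26.7 dB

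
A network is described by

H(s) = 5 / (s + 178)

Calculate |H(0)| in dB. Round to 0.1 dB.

-31.0 dB

H(0) = 5 / (178) ≈ 0.02809
20 log₁₀(0.02809) ≈ -31.03 dB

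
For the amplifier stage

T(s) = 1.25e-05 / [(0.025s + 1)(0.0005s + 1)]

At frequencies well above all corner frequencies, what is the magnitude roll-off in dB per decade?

Each pole contributes −20 dB/decade at high frequency; each zero contributes +20 dB/decade.
Net: 0 zero(s) − 2 pole(s) → -40 dB/decade.

-40 dB/decade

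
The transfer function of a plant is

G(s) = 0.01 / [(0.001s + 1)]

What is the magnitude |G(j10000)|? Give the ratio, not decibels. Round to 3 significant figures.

0.000995

At ω = 10000 rad/s:
pole (1 + j10000·0.001) = 1 + j10 → |·| ≈ 10.05, ∠ ≈ 84.29°
|G| = 0.01 · 1 / (10.05) ≈ 0.00099502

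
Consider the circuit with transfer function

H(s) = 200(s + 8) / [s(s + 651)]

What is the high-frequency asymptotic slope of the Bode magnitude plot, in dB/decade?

-20 dB/decade

Each pole contributes −20 dB/decade at high frequency; each zero contributes +20 dB/decade.
Net: 1 zero(s) − 2 pole(s) → -20 dB/decade.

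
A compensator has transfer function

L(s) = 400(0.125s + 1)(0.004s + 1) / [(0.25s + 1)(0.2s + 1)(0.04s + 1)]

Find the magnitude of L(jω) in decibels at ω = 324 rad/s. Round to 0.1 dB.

At ω = 324 rad/s:
zero (1 + j324·0.125) = 1 + j40.5 → |·| ≈ 40.512, ∠ ≈ 88.59°
zero (1 + j324·0.004) = 1 + j1.296 → |·| ≈ 1.637, ∠ ≈ 52.35°
pole (1 + j324·0.25) = 1 + j81 → |·| ≈ 81.006, ∠ ≈ 89.29°
pole (1 + j324·0.2) = 1 + j64.8 → |·| ≈ 64.808, ∠ ≈ 89.12°
pole (1 + j324·0.04) = 1 + j12.96 → |·| ≈ 12.999, ∠ ≈ 85.59°
|L| = 400 · 40.512 · 1.637 / (81.006 · 64.808 · 12.999) ≈ 0.38872
Gain = 20 log₁₀(0.38872) ≈ -8.21 dB

-8.2 dB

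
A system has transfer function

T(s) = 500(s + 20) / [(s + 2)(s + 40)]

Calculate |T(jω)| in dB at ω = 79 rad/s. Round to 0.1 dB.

At s = jω = j79:
zero (s+20): 20 + j79 → |·| = √(20²+79²) = √6641 ≈ 81.492, ∠ = arctan(79/20) ≈ 75.79°
pole (s+2): 2 + j79 → |·| = √(2²+79²) = √6245 ≈ 79.025, ∠ = arctan(79/2) ≈ 88.55°
pole (s+40): 40 + j79 → |·| = √(40²+79²) = √7841 ≈ 88.549, ∠ = arctan(79/40) ≈ 63.15°
|T| = 500 · 81.492 / 6997.6 ≈ 5.8229
Gain = 20 log₁₀(5.8229) ≈ 15.30 dB

15.3 dB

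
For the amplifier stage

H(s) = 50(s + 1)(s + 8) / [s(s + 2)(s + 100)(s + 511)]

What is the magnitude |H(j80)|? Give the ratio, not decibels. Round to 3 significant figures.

0.000758

At s = jω = j80:
zero (s+1): 1 + j80 → |·| = √(1²+80²) = √6401 ≈ 80.006, ∠ = arctan(80/1) ≈ 89.28°
zero (s+8): 8 + j80 → |·| = √(8²+80²) = √6464 ≈ 80.399, ∠ = arctan(80/8) ≈ 84.29°
pole (s+2): 2 + j80 → |·| = √(2²+80²) = √6404 ≈ 80.025, ∠ = arctan(80/2) ≈ 88.57°
pole (s+100): 100 + j80 → |·| = √(100²+80²) = √16400 ≈ 128.06, ∠ = arctan(80/100) ≈ 38.66°
pole (s+511): 511 + j80 → |·| = √(511²+80²) = √267521 ≈ 517.22, ∠ = arctan(80/511) ≈ 8.90°
pole at origin: |s| = 80, ∠ = 90.00° (in denominator)
|H| = 50 · 6432.4 / 4.2404e+08 ≈ 0.00075847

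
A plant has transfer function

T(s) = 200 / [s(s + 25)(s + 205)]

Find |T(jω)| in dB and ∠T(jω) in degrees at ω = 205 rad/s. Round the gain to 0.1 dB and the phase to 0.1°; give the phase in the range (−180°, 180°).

-95.8 dB, 142.0°

At s = jω = j205:
pole (s+25): 25 + j205 → |·| = √(25²+205²) = √42650 ≈ 206.52, ∠ = arctan(205/25) ≈ 83.05°
pole (s+205): 205 + j205 → |·| = √(205²+205²) = √84050 ≈ 289.91, ∠ = arctan(205/205) ≈ 45.00°
pole at origin: |s| = 205, ∠ = 90.00° (in denominator)
|T| = 200 / 1.2274e+07 ≈ 1.6295e-05
Gain = 20 log₁₀(1.6295e-05) ≈ -95.76 dB
∠T = 0.00° − 218.05° = -218.05° ≡ 141.95° (principal value)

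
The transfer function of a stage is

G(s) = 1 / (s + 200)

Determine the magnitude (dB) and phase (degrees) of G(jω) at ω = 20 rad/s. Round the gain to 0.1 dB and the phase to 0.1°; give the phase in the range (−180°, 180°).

At s = jω = j20:
pole (s+200): 200 + j20 → |·| = √(200²+20²) = √40400 ≈ 201, ∠ = arctan(20/200) ≈ 5.71°
|G| = 1 / 201 ≈ 0.0049751
Gain = 20 log₁₀(0.0049751) ≈ -46.06 dB
∠G = 0.00° − 5.71° = -5.71°

-46.1 dB, -5.7°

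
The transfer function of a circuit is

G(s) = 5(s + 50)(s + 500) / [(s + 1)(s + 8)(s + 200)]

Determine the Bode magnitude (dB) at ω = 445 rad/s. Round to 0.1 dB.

-36.2 dB

At s = jω = j445:
zero (s+50): 50 + j445 → |·| = √(50²+445²) = √200525 ≈ 447.8, ∠ = arctan(445/50) ≈ 83.59°
zero (s+500): 500 + j445 → |·| = √(500²+445²) = √448025 ≈ 669.35, ∠ = arctan(445/500) ≈ 41.67°
pole (s+1): 1 + j445 → |·| = √(1²+445²) = √198026 ≈ 445, ∠ = arctan(445/1) ≈ 89.87°
pole (s+8): 8 + j445 → |·| = √(8²+445²) = √198089 ≈ 445.07, ∠ = arctan(445/8) ≈ 88.97°
pole (s+200): 200 + j445 → |·| = √(200²+445²) = √238025 ≈ 487.88, ∠ = arctan(445/200) ≈ 65.80°
|G| = 5 · 2.9973e+05 / 9.6628e+07 ≈ 0.015509
Gain = 20 log₁₀(0.015509) ≈ -36.19 dB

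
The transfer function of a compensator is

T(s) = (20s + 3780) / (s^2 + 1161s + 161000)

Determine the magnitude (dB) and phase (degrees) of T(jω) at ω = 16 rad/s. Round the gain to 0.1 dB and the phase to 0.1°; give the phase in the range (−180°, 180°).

Substitute s = j16:
Numerator: 20(j16) + 3780 = 3780 + j320
Denominator: (j16)^2 + 1161(j16) + 161000 = 160744 + j18576
|N| = √(3780² + 320²) ≈ 3793.5, ∠N ≈ 4.84°
|D| = √(160744² + 18576²) ≈ 1.6181e+05, ∠D ≈ 6.59°
|T| = 3793.5 / 1.6181e+05 ≈ 0.023444
Gain = 20 log₁₀(0.023444) ≈ -32.60 dB
∠T = 4.84° − 6.59° = -1.75°

-32.6 dB, -1.8°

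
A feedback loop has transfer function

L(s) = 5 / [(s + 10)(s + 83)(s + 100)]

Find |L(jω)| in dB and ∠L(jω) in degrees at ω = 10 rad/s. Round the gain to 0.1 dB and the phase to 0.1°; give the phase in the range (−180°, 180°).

At s = jω = j10:
pole (s+10): 10 + j10 → |·| = √(10²+10²) = √200 ≈ 14.142, ∠ = arctan(10/10) ≈ 45.00°
pole (s+83): 83 + j10 → |·| = √(83²+10²) = √6989 ≈ 83.6, ∠ = arctan(10/83) ≈ 6.87°
pole (s+100): 100 + j10 → |·| = √(100²+10²) = √10100 ≈ 100.5, ∠ = arctan(10/100) ≈ 5.71°
|L| = 5 / 1.1882e+05 ≈ 4.208e-05
Gain = 20 log₁₀(4.208e-05) ≈ -87.52 dB
∠L = 0.00° − 57.58° = -57.58°

-87.5 dB, -57.6°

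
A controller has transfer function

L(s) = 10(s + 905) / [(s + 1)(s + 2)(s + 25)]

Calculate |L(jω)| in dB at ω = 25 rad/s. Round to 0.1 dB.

At s = jω = j25:
zero (s+905): 905 + j25 → |·| = √(905²+25²) = √819650 ≈ 905.35, ∠ = arctan(25/905) ≈ 1.58°
pole (s+1): 1 + j25 → |·| = √(1²+25²) = √626 ≈ 25.02, ∠ = arctan(25/1) ≈ 87.71°
pole (s+2): 2 + j25 → |·| = √(2²+25²) = √629 ≈ 25.08, ∠ = arctan(25/2) ≈ 85.43°
pole (s+25): 25 + j25 → |·| = √(25²+25²) = √1250 ≈ 35.355, ∠ = arctan(25/25) ≈ 45.00°
|L| = 10 · 905.35 / 22185 ≈ 0.40809
Gain = 20 log₁₀(0.40809) ≈ -7.78 dB

-7.8 dB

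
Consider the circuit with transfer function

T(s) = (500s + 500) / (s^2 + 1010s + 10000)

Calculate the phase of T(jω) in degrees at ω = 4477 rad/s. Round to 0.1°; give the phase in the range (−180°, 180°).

-77.3°

Substitute s = j4477:
Numerator: 500(j4477) + 500 = 500 + j2238500
Denominator: (j4477)^2 + 1010(j4477) + 10000 = -20033529 + j4521770
|N| = √(500² + 2238500²) ≈ 2.2385e+06, ∠N ≈ 89.99°
|D| = √(20033529² + 4521770²) ≈ 2.0537e+07, ∠D ≈ 167.28°
∠T = 89.99° − 167.28° = -77.29°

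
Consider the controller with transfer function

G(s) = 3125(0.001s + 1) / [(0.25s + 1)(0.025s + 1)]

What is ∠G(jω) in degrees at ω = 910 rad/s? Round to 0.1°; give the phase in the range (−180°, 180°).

At ω = 910 rad/s:
zero (1 + j910·0.001) = 1 + j0.91 → |·| ≈ 1.3521, ∠ ≈ 42.30°
pole (1 + j910·0.25) = 1 + j227.5 → |·| ≈ 227.5, ∠ ≈ 89.75°
pole (1 + j910·0.025) = 1 + j22.75 → |·| ≈ 22.772, ∠ ≈ 87.48°
∠G = (42.30°) − (89.75° + 87.48°) = -134.93°

-134.9°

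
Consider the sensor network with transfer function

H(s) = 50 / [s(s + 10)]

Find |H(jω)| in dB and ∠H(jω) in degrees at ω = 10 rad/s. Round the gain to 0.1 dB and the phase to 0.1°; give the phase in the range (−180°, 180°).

At s = jω = j10:
pole (s+10): 10 + j10 → |·| = √(10²+10²) = √200 ≈ 14.142, ∠ = arctan(10/10) ≈ 45.00°
pole at origin: |s| = 10, ∠ = 90.00° (in denominator)
|H| = 50 / 141.42 ≈ 0.35356
Gain = 20 log₁₀(0.35356) ≈ -9.03 dB
∠H = 0.00° − 135.00° = -135.00°

-9.0 dB, -135.0°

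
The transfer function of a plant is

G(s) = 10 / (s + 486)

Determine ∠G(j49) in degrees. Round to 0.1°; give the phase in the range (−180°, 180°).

At s = jω = j49:
pole (s+486): 486 + j49 → |·| = √(486²+49²) = √238597 ≈ 488.46, ∠ = arctan(49/486) ≈ 5.76°
∠G = 0.00° − 5.76° = -5.76°

-5.8°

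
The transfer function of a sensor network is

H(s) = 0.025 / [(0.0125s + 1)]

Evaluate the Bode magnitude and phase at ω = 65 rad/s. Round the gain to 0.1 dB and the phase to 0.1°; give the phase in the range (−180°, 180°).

At ω = 65 rad/s:
pole (1 + j65·0.0125) = 1 + j0.8125 → |·| ≈ 1.2885, ∠ ≈ 39.09°
|H| = 0.025 · 1 / (1.2885) ≈ 0.019402
Gain = 20 log₁₀(0.019402) ≈ -34.24 dB
∠H = (0°) − (39.09°) = -39.09°

-34.2 dB, -39.1°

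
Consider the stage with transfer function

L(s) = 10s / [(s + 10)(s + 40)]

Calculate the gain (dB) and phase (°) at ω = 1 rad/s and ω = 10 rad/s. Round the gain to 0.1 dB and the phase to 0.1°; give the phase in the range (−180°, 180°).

At s = jω = j1:
zero at origin: s = j1 → |·| = 1, ∠ = 90.00°
pole (s+10): 10 + j1 → |·| = √(10²+1²) = √101 ≈ 10.05, ∠ = arctan(1/10) ≈ 5.71°
pole (s+40): 40 + j1 → |·| = √(40²+1²) = √1601 ≈ 40.012, ∠ = arctan(1/40) ≈ 1.43°
|L| = 10 · 1 / 402.12 ≈ 0.024868
Gain = 20 log₁₀(0.024868) ≈ -32.09 dB
∠L = 90.00° − 7.14° = 82.86°

At s = jω = j10:
zero at origin: s = j10 → |·| = 10, ∠ = 90.00°
pole (s+10): 10 + j10 → |·| = √(10²+10²) = √200 ≈ 14.142, ∠ = arctan(10/10) ≈ 45.00°
pole (s+40): 40 + j10 → |·| = √(40²+10²) = √1700 ≈ 41.231, ∠ = arctan(10/40) ≈ 14.04°
|L| = 10 · 10 / 583.09 ≈ 0.1715
Gain = 20 log₁₀(0.1715) ≈ -15.31 dB
∠L = 90.00° − 59.04° = 30.96°

ω = 1: -32.1 dB, 82.9°; ω = 10: -15.3 dB, 31.0°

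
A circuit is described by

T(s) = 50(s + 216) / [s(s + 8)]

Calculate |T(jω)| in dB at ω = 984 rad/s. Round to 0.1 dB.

At s = jω = j984:
zero (s+216): 216 + j984 → |·| = √(216²+984²) = √1014912 ≈ 1007.4, ∠ = arctan(984/216) ≈ 77.62°
pole (s+8): 8 + j984 → |·| = √(8²+984²) = √968320 ≈ 984.03, ∠ = arctan(984/8) ≈ 89.53°
pole at origin: |s| = 984, ∠ = 90.00° (in denominator)
|T| = 50 · 1007.4 / 9.6829e+05 ≈ 0.05202
Gain = 20 log₁₀(0.05202) ≈ -25.68 dB

-25.7 dB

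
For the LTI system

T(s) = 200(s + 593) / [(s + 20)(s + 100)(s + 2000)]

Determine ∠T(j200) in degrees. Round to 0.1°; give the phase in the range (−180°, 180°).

At s = jω = j200:
zero (s+593): 593 + j200 → |·| = √(593²+200²) = √391649 ≈ 625.82, ∠ = arctan(200/593) ≈ 18.64°
pole (s+20): 20 + j200 → |·| = √(20²+200²) = √40400 ≈ 201, ∠ = arctan(200/20) ≈ 84.29°
pole (s+100): 100 + j200 → |·| = √(100²+200²) = √50000 ≈ 223.61, ∠ = arctan(200/100) ≈ 63.43°
pole (s+2000): 2000 + j200 → |·| = √(2000²+200²) = √4040000 ≈ 2010, ∠ = arctan(200/2000) ≈ 5.71°
∠T = 18.64° − 153.43° = -134.79°

-134.8°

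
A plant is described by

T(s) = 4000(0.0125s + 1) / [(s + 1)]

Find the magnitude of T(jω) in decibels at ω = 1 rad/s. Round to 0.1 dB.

69.0 dB

At ω = 1 rad/s:
zero (1 + j1·0.0125) = 1 + j0.0125 → |·| ≈ 1.0001, ∠ ≈ 0.72°
pole (1 + j1·1) = 1 + j1 → |·| ≈ 1.4142, ∠ ≈ 45.00°
|T| = 4000 · 1.0001 / (1.4142) ≈ 2828.7
Gain = 20 log₁₀(2828.7) ≈ 69.03 dB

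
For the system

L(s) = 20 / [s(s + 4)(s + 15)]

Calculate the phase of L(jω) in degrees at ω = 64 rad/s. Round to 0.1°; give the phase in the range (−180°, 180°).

106.8°

At s = jω = j64:
pole (s+4): 4 + j64 → |·| = √(4²+64²) = √4112 ≈ 64.125, ∠ = arctan(64/4) ≈ 86.42°
pole (s+15): 15 + j64 → |·| = √(15²+64²) = √4321 ≈ 65.734, ∠ = arctan(64/15) ≈ 76.81°
pole at origin: |s| = 64, ∠ = 90.00° (in denominator)
∠L = 0.00° − 253.23° = -253.23° ≡ 106.77° (principal value)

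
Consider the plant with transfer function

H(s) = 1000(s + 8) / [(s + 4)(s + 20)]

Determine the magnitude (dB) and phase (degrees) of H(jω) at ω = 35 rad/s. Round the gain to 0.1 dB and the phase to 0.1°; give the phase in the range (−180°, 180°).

28.1 dB, -66.6°

At s = jω = j35:
zero (s+8): 8 + j35 → |·| = √(8²+35²) = √1289 ≈ 35.903, ∠ = arctan(35/8) ≈ 77.12°
pole (s+4): 4 + j35 → |·| = √(4²+35²) = √1241 ≈ 35.228, ∠ = arctan(35/4) ≈ 83.48°
pole (s+20): 20 + j35 → |·| = √(20²+35²) = √1625 ≈ 40.311, ∠ = arctan(35/20) ≈ 60.26°
|H| = 1000 · 35.903 / 1420.1 ≈ 25.282
Gain = 20 log₁₀(25.282) ≈ 28.06 dB
∠H = 77.12° − 143.74° = -66.62°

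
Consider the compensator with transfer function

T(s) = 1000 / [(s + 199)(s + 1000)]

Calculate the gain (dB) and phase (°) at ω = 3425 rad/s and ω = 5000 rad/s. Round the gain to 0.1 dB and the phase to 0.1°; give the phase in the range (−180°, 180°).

ω = 3425: -81.8 dB, -160.4°; ω = 5000: -88.1 dB, -166.4°

At s = jω = j3425:
pole (s+199): 199 + j3425 → |·| = √(199²+3425²) = √11770226 ≈ 3430.8, ∠ = arctan(3425/199) ≈ 86.67°
pole (s+1000): 1000 + j3425 → |·| = √(1000²+3425²) = √12730625 ≈ 3568, ∠ = arctan(3425/1000) ≈ 73.72°
|T| = 1000 / 1.2241e+07 ≈ 8.1693e-05
Gain = 20 log₁₀(8.1693e-05) ≈ -81.76 dB
∠T = 0.00° − 160.39° = -160.39°

At s = jω = j5000:
pole (s+199): 199 + j5000 → |·| = √(199²+5000²) = √25039601 ≈ 5004, ∠ = arctan(5000/199) ≈ 87.72°
pole (s+1000): 1000 + j5000 → |·| = √(1000²+5000²) = √26000000 ≈ 5099, ∠ = arctan(5000/1000) ≈ 78.69°
|T| = 1000 / 2.5515e+07 ≈ 3.9193e-05
Gain = 20 log₁₀(3.9193e-05) ≈ -88.14 dB
∠T = 0.00° − 166.41° = -166.41°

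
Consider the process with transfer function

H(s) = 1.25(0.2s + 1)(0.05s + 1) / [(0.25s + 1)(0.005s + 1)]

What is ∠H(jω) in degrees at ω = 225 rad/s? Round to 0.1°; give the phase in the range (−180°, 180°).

At ω = 225 rad/s:
zero (1 + j225·0.2) = 1 + j45 → |·| ≈ 45.011, ∠ ≈ 88.73°
zero (1 + j225·0.05) = 1 + j11.25 → |·| ≈ 11.294, ∠ ≈ 84.92°
pole (1 + j225·0.25) = 1 + j56.25 → |·| ≈ 56.259, ∠ ≈ 88.98°
pole (1 + j225·0.005) = 1 + j1.125 → |·| ≈ 1.5052, ∠ ≈ 48.37°
∠H = (88.73° + 84.92°) − (88.98° + 48.37°) = 36.30°

36.3°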